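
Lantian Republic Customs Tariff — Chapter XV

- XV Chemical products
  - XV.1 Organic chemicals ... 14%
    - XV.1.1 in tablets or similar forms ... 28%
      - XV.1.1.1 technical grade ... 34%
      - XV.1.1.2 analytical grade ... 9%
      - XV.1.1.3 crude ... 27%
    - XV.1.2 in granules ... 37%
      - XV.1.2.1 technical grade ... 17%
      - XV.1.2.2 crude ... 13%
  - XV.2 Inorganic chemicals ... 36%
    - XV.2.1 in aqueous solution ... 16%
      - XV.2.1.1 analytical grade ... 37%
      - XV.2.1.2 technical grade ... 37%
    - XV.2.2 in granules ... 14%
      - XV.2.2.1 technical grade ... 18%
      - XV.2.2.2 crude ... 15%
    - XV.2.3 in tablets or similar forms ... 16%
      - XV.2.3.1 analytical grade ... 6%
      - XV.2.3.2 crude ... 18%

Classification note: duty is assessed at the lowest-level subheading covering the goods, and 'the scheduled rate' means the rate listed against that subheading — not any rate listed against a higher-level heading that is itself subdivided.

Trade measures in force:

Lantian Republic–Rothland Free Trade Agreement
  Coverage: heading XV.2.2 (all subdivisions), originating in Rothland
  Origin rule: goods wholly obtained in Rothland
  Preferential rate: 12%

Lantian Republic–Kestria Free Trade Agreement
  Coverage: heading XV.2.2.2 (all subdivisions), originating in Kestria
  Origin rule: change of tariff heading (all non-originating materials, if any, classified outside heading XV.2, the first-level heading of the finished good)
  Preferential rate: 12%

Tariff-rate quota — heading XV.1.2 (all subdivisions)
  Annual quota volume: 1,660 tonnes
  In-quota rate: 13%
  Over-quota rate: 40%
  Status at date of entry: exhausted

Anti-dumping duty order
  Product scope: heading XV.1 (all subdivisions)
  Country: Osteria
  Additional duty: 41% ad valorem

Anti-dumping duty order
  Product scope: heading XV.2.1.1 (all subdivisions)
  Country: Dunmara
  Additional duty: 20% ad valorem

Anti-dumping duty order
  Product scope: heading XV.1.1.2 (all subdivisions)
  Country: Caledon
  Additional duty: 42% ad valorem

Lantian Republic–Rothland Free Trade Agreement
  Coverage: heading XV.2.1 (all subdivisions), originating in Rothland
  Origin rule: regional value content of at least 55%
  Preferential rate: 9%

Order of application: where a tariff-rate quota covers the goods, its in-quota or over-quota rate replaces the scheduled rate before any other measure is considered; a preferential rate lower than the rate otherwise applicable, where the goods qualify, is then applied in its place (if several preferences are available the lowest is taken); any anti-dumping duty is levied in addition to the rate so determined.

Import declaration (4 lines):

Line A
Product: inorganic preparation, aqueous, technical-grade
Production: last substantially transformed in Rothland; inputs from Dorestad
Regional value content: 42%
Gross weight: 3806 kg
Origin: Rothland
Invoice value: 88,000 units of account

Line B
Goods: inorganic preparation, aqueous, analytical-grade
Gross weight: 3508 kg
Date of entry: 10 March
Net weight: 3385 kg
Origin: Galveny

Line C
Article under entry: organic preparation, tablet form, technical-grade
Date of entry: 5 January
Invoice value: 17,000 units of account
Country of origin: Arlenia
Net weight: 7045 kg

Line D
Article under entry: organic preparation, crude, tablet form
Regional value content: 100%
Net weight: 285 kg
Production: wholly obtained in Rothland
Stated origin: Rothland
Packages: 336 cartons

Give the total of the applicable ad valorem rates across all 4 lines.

Line A: inorganic → XV.2; aqueous → XV.2.1; technical-grade → XV.2.1.2. Scheduled 37%. Rothland agreement on XV.2.2: XV.2.1.2 not covered; Rothland agreement on XV.2.1: RVC < 55%. → 37%.
Line B: inorganic → XV.2; aqueous → XV.2.1; analytical-grade → XV.2.1.1. Scheduled 37%. No special measure applies. → 37%.
Line C: organic → XV.1; tablet form → XV.1.1; technical-grade → XV.1.1.1. Scheduled 34%. No special measure applies. → 34%.
Line D: organic → XV.1; tablet form → XV.1.1; crude → XV.1.1.3. Scheduled 27%. Rothland agreement on XV.2.2: XV.1.1.3 not covered; Rothland agreement on XV.2.1: XV.1.1.3 not covered. → 27%.
Sum: 37% + 37% + 34% + 27% = 135%.

135%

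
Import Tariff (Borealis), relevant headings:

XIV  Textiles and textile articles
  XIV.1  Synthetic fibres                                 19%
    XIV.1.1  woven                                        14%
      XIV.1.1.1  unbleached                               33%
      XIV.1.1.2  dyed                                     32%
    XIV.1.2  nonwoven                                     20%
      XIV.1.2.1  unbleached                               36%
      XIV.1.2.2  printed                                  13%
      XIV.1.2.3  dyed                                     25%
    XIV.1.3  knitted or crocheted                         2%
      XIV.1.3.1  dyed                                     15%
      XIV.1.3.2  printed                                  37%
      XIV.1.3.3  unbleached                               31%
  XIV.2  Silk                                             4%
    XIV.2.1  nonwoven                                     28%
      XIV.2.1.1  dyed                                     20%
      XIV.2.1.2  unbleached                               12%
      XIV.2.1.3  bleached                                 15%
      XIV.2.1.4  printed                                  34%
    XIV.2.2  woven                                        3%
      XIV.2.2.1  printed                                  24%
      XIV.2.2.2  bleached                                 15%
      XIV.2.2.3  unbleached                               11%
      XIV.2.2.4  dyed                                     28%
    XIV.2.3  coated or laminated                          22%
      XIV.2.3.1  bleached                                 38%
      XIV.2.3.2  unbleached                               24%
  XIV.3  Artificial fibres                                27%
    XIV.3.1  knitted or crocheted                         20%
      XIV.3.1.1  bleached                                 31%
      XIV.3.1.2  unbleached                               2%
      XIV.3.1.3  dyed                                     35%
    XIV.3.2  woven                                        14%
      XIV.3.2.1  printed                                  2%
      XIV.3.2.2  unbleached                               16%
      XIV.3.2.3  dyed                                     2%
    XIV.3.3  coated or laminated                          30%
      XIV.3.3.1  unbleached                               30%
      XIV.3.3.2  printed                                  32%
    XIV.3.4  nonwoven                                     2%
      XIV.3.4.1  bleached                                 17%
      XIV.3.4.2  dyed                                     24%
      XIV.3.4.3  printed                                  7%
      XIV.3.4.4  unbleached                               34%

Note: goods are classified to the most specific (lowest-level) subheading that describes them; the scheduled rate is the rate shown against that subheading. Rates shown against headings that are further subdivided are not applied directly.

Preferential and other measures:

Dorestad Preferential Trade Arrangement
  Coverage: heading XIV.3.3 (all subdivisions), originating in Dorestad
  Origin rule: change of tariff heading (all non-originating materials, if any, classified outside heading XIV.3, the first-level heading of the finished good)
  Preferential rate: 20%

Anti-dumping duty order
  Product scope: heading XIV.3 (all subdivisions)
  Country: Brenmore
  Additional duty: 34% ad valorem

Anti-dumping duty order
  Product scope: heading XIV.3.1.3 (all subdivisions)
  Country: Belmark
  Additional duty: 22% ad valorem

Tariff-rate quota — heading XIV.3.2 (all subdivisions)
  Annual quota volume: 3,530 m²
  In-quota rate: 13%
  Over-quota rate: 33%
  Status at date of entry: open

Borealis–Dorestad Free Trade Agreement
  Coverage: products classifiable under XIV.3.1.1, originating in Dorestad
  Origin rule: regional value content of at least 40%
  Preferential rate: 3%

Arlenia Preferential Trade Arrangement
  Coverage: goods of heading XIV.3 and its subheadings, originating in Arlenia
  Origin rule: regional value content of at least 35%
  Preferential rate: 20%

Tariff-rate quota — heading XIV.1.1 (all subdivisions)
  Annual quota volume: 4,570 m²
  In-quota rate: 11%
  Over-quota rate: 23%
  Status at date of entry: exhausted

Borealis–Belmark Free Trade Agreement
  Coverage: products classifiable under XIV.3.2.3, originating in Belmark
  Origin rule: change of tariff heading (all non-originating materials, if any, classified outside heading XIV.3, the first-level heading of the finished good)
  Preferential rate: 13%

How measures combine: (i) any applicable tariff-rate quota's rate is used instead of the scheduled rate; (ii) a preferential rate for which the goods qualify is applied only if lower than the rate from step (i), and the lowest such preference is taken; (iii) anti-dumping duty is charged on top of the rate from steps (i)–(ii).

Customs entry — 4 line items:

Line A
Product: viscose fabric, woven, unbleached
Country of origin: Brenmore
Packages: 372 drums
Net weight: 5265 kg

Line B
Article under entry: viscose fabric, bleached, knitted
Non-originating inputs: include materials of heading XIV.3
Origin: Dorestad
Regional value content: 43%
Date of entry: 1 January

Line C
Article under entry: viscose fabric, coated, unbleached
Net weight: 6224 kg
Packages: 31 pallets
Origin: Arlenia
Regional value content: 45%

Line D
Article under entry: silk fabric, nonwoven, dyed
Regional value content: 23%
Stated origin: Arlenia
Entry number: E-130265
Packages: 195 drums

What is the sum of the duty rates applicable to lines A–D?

90%

Line A: viscose → XIV.3; woven → XIV.3.2; unbleached → XIV.3.2.2. Scheduled 16%. quota on XIV.3.2 open → in-quota 13%; anti-dumping (Brenmore, XIV.3): +34%; total 13% + 34% = 47%. → 47%.
Line B: viscose → XIV.3; knitted → XIV.3.1; bleached → XIV.3.1.1. Scheduled 31%. Dorestad agreement on XIV.3.3: XIV.3.1.1 not covered; Dorestad agreement on XIV.3.1.1: RVC ≥ 40% → 3% available; preferential 3%. → 3%.
Line C: viscose → XIV.3; coated → XIV.3.3; unbleached → XIV.3.3.1. Scheduled 30%. Arlenia agreement on XIV.3: RVC ≥ 35% → 20% available; preferential 20%. → 20%.
Line D: silk → XIV.2; nonwoven → XIV.2.1; dyed → XIV.2.1.1. Scheduled 20%. Arlenia agreement on XIV.3: XIV.2.1.1 not covered. → 20%.
Sum: 47% + 3% + 20% + 20% = 90%.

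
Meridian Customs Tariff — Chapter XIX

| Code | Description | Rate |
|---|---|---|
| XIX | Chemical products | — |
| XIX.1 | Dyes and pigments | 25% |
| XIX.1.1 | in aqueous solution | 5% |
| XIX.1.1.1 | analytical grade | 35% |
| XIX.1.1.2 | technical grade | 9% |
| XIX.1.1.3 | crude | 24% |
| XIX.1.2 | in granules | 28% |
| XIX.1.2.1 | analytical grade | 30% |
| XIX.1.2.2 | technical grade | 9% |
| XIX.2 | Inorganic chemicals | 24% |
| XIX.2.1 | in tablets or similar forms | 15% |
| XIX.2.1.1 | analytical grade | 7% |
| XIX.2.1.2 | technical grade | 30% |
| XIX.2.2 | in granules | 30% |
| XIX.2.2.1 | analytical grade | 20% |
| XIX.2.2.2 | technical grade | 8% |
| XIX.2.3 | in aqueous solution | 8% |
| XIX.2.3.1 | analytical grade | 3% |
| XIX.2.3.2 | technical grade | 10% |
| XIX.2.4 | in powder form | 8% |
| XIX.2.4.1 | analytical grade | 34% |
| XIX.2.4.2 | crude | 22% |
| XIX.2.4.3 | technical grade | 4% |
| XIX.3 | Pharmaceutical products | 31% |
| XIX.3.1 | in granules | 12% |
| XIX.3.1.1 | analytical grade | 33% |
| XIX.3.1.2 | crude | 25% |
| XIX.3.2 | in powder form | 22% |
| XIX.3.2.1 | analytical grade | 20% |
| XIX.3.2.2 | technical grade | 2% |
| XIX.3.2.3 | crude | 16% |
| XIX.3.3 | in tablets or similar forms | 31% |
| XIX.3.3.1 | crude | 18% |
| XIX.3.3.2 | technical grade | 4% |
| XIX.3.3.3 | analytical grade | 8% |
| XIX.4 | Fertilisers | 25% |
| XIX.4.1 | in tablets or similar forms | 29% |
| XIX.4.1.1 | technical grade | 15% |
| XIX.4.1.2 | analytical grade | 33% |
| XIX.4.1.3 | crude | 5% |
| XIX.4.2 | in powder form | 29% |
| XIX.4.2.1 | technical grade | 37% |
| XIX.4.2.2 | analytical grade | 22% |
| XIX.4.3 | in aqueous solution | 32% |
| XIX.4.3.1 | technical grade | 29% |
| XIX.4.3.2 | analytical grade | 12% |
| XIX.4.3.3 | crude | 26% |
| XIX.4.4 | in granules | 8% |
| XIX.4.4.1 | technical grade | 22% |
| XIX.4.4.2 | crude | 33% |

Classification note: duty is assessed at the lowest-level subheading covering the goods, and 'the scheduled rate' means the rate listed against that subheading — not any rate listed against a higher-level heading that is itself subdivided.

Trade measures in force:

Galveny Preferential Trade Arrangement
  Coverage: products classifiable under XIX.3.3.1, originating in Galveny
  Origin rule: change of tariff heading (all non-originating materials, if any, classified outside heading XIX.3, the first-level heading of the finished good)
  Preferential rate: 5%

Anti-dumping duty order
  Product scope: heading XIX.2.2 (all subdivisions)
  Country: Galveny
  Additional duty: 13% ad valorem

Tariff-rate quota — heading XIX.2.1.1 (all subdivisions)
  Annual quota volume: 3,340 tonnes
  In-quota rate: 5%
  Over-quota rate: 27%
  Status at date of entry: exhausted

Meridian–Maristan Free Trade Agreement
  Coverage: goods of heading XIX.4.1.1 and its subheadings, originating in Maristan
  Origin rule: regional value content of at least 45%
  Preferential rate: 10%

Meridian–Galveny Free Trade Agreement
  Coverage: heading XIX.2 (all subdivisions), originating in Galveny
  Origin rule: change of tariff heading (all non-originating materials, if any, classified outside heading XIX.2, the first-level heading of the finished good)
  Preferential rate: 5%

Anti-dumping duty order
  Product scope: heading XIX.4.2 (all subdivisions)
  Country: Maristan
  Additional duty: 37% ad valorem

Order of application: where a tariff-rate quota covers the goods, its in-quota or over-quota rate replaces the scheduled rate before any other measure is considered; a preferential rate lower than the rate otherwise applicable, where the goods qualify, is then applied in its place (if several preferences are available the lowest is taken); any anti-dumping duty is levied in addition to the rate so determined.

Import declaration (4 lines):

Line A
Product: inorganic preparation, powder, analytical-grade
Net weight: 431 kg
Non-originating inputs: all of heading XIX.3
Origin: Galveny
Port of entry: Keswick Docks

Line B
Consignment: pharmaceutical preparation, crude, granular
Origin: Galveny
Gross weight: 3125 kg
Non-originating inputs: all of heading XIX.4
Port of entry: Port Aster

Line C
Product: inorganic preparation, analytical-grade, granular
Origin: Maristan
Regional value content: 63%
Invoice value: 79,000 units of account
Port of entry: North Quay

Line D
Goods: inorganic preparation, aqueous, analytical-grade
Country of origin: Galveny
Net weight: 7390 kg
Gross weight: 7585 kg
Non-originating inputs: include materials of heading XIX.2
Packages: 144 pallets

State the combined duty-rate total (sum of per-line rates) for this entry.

Line A: inorganic → XIX.2; powder → XIX.2.4; analytical-grade → XIX.2.4.1. Scheduled 34%. Galveny agreement on XIX.3.3.1: XIX.2.4.1 not covered; Galveny agreement on XIX.2: CTH met → 5% available; preferential 5%. → 5%.
Line B: pharmaceutical → XIX.3; granular → XIX.3.1; crude → XIX.3.1.2. Scheduled 25%. Galveny agreement on XIX.3.3.1: XIX.3.1.2 not covered; Galveny agreement on XIX.2: XIX.3.1.2 not covered. → 25%.
Line C: inorganic → XIX.2; granular → XIX.2.2; analytical-grade → XIX.2.2.1. Scheduled 20%. Maristan agreement on XIX.4.1.1: XIX.2.2.1 not covered. → 20%.
Line D: inorganic → XIX.2; aqueous → XIX.2.3; analytical-grade → XIX.2.3.1. Scheduled 3%. Galveny agreement on XIX.3.3.1: XIX.2.3.1 not covered; Galveny agreement on XIX.2: CTH not met. → 3%.
Sum: 5% + 25% + 20% + 3% = 53%.

53%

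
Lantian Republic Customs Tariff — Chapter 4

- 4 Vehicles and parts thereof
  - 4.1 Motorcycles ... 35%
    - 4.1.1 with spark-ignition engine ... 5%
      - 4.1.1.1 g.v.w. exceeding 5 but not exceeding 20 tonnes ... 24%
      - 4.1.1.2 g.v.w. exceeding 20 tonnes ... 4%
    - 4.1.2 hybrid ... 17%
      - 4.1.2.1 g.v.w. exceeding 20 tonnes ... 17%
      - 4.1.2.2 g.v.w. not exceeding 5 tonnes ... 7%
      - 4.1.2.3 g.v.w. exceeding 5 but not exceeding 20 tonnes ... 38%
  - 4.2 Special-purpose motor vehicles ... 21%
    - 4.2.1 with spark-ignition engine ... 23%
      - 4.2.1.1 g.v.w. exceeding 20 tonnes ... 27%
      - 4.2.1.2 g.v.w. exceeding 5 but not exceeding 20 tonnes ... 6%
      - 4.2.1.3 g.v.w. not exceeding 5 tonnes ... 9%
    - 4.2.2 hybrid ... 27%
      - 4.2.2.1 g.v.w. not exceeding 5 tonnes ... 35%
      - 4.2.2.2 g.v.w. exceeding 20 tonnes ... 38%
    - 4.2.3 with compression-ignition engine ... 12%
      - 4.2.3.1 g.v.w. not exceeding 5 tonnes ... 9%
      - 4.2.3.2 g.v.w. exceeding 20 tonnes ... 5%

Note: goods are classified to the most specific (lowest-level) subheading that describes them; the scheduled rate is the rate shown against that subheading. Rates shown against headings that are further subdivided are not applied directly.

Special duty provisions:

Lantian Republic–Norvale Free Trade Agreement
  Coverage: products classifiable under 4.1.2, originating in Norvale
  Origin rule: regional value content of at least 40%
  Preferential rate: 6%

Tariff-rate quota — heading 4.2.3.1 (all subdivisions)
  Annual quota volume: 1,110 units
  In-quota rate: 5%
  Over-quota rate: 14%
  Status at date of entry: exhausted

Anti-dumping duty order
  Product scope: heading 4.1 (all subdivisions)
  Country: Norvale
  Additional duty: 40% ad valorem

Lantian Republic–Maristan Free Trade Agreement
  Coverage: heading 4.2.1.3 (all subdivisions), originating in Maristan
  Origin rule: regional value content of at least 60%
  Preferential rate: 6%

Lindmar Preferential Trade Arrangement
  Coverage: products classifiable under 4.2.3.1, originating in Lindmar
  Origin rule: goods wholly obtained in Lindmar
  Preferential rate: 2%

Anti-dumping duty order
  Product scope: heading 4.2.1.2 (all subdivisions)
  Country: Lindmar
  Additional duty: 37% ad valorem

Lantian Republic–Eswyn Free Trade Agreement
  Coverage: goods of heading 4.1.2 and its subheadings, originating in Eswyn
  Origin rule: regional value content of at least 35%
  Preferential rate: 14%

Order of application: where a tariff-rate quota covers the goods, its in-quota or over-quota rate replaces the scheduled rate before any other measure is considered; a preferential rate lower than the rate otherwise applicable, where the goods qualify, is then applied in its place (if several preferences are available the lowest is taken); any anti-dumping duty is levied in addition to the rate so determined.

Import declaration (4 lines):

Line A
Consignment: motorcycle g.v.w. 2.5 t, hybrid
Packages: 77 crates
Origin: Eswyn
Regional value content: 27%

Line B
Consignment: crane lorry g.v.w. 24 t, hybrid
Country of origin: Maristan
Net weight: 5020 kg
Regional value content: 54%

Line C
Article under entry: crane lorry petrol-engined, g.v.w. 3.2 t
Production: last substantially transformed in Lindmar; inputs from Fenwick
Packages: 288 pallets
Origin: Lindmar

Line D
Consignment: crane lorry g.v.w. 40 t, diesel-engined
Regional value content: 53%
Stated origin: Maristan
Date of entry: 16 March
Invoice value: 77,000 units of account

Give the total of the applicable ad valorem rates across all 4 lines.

Line A: motorcycle → 4.1; hybrid → 4.1.2; g.v.w. 2.5 t → 4.1.2.2. Scheduled 7%. Eswyn agreement on 4.1.2: RVC < 35%. → 7%.
Line B: crane lorry → 4.2; hybrid → 4.2.2; g.v.w. 24 t → 4.2.2.2. Scheduled 38%. Maristan agreement on 4.2.1.3: 4.2.2.2 not covered. → 38%.
Line C: crane lorry → 4.2; petrol-engined → 4.2.1; g.v.w. 3.2 t → 4.2.1.3. Scheduled 9%. Lindmar agreement on 4.2.3.1: 4.2.1.3 not covered. → 9%.
Line D: crane lorry → 4.2; diesel-engined → 4.2.3; g.v.w. 40 t → 4.2.3.2. Scheduled 5%. Maristan agreement on 4.2.1.3: 4.2.3.2 not covered. → 5%.
Sum: 7% + 38% + 9% + 5% = 59%.

59%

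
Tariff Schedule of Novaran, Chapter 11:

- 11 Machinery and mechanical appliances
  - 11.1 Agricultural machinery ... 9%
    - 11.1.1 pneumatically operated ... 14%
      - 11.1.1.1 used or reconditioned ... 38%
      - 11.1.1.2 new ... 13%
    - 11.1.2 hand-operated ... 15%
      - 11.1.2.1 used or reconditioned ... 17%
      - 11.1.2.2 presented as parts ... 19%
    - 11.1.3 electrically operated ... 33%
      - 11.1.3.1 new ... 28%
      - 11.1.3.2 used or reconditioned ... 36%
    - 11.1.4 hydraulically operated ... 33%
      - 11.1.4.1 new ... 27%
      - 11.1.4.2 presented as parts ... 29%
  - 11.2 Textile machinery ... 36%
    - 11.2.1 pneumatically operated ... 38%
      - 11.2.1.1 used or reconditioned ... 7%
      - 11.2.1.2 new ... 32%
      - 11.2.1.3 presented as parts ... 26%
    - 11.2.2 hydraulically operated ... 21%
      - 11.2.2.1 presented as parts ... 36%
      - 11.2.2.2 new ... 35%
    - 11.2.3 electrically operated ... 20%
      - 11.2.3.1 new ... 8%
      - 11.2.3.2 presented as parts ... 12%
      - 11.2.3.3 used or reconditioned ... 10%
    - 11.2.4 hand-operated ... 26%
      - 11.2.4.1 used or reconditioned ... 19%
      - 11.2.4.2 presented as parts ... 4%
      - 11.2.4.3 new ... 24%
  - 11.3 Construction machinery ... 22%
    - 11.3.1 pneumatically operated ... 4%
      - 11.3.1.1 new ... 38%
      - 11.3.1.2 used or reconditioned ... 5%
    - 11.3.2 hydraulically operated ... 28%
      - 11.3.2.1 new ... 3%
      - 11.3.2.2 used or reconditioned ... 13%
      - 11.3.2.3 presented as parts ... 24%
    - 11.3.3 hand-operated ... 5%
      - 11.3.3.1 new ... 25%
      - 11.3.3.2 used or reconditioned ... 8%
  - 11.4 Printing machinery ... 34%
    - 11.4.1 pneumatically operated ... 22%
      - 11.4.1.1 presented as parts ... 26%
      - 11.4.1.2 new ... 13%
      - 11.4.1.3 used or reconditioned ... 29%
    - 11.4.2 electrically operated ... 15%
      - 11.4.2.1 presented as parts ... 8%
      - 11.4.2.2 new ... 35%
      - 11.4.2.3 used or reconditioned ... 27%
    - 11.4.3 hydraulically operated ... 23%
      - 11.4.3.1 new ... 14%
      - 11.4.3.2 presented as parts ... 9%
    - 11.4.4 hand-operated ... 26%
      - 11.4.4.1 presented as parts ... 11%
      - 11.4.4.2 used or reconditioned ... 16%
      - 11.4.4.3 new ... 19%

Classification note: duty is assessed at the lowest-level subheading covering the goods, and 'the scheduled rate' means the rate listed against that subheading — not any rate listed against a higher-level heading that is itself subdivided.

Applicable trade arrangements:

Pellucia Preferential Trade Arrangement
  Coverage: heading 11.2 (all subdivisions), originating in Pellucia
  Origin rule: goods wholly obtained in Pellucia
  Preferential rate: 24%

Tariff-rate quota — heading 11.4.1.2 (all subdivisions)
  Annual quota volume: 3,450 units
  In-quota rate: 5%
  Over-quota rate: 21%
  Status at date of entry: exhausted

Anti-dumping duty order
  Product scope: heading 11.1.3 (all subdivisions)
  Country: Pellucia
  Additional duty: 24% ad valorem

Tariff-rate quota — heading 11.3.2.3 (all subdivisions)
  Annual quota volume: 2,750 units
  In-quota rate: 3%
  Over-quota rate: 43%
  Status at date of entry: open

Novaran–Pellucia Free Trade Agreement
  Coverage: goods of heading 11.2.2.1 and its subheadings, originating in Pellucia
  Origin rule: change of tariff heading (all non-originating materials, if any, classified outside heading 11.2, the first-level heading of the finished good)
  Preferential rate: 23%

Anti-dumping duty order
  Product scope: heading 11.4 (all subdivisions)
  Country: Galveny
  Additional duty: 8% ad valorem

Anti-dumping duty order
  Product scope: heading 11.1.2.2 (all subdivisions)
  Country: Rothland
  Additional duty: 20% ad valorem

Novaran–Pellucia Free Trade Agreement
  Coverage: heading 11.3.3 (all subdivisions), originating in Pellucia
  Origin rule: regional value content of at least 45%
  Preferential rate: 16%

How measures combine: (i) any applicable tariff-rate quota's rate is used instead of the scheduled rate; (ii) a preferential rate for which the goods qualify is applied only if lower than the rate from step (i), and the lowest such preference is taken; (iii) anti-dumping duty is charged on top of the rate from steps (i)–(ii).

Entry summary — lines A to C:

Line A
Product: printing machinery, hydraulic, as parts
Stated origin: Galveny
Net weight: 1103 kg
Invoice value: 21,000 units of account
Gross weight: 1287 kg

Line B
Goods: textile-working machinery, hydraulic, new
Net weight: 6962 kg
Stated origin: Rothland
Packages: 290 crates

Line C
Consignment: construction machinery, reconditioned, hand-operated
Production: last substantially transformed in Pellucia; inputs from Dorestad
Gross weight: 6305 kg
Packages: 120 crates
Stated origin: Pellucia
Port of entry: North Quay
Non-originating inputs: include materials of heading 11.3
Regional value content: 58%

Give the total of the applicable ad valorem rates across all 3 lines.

Line A: printing → 11.4; hydraulic → 11.4.3; as parts → 11.4.3.2. Scheduled 9%. anti-dumping (Galveny, 11.4): +8%; total 9% + 8% = 17%. → 17%.
Line B: textile-working → 11.2; hydraulic → 11.2.2; new → 11.2.2.2. Scheduled 35%. No special measure applies. → 35%.
Line C: construction → 11.3; hand-operated → 11.3.3; reconditioned → 11.3.3.2. Scheduled 8%. Pellucia agreement on 11.2: 11.3.3.2 not covered; Pellucia agreement on 11.2.2.1: 11.3.3.2 not covered; Pellucia agreement on 11.3.3: RVC ≥ 45% → 16% available; preference 16% not lower than 8% → no reduction. → 8%.
Sum: 17% + 35% + 8% = 60%.

60%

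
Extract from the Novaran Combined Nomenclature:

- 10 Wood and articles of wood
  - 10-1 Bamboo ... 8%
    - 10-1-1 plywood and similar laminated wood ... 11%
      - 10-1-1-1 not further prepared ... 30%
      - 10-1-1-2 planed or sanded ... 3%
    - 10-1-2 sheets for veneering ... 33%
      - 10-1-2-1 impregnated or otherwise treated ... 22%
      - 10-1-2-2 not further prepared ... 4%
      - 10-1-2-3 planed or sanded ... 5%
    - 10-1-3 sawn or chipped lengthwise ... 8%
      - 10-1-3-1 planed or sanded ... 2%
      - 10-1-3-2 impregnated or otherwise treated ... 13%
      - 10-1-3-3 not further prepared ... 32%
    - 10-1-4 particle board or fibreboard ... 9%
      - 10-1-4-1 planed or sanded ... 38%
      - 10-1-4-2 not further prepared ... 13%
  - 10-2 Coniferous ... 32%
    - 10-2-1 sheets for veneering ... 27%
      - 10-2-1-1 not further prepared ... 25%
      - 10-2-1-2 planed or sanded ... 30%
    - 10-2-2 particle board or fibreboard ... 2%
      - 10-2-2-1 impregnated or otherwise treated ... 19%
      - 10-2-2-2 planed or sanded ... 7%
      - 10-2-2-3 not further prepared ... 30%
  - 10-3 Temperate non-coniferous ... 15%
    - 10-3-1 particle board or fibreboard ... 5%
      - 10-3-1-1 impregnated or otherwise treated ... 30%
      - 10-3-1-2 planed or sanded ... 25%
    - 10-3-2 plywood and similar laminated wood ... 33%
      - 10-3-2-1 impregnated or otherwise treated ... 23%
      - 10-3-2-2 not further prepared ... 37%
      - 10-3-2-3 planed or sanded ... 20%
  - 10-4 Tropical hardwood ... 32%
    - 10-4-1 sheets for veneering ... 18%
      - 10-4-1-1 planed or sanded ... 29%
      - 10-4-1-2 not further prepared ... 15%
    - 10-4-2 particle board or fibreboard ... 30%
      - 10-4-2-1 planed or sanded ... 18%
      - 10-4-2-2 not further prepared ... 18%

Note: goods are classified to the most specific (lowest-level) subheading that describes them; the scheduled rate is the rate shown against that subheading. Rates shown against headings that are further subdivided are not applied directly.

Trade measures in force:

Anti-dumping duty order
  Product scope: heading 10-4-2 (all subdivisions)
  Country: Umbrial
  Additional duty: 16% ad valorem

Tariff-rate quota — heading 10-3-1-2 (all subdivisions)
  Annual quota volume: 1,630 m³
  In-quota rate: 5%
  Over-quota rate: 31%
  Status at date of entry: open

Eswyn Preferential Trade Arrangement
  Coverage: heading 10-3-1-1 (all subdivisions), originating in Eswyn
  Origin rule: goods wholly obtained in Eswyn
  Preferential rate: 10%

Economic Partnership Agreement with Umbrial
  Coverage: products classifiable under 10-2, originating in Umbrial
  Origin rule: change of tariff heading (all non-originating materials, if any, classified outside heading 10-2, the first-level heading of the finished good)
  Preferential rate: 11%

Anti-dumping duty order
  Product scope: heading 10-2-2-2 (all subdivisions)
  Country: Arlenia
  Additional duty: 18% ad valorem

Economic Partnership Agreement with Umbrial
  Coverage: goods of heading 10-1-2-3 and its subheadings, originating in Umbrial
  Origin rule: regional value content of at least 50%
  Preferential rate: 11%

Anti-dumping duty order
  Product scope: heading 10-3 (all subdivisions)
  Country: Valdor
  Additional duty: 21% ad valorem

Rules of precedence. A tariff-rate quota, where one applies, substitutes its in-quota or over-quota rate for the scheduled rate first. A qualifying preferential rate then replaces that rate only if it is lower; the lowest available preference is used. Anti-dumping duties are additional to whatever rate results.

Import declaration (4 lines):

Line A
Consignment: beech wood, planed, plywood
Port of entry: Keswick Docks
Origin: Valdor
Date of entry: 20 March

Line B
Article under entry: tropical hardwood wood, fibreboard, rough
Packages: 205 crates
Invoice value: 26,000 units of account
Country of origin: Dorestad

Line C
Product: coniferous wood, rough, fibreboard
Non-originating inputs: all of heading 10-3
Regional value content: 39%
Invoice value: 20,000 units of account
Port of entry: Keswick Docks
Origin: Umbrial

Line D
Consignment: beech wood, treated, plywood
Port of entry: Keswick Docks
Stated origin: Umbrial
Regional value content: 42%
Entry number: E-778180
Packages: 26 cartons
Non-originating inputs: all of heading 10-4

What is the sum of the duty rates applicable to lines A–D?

Line A: beech → 10-3; plywood → 10-3-2; planed → 10-3-2-3. Scheduled 20%. anti-dumping (Valdor, 10-3): +21%; total 20% + 21% = 41%. → 41%.
Line B: tropical hardwood → 10-4; fibreboard → 10-4-2; rough → 10-4-2-2. Scheduled 18%. No special measure applies. → 18%.
Line C: coniferous → 10-2; fibreboard → 10-2-2; rough → 10-2-2-3. Scheduled 30%. Umbrial agreement on 10-2: CTH met → 11% available; Umbrial agreement on 10-1-2-3: 10-2-2-3 not covered; preferential 11%. → 11%.
Line D: beech → 10-3; plywood → 10-3-2; treated → 10-3-2-1. Scheduled 23%. Umbrial agreement on 10-2: 10-3-2-1 not covered; Umbrial agreement on 10-1-2-3: 10-3-2-1 not covered. → 23%.
Sum: 41% + 18% + 11% + 23% = 93%.

93%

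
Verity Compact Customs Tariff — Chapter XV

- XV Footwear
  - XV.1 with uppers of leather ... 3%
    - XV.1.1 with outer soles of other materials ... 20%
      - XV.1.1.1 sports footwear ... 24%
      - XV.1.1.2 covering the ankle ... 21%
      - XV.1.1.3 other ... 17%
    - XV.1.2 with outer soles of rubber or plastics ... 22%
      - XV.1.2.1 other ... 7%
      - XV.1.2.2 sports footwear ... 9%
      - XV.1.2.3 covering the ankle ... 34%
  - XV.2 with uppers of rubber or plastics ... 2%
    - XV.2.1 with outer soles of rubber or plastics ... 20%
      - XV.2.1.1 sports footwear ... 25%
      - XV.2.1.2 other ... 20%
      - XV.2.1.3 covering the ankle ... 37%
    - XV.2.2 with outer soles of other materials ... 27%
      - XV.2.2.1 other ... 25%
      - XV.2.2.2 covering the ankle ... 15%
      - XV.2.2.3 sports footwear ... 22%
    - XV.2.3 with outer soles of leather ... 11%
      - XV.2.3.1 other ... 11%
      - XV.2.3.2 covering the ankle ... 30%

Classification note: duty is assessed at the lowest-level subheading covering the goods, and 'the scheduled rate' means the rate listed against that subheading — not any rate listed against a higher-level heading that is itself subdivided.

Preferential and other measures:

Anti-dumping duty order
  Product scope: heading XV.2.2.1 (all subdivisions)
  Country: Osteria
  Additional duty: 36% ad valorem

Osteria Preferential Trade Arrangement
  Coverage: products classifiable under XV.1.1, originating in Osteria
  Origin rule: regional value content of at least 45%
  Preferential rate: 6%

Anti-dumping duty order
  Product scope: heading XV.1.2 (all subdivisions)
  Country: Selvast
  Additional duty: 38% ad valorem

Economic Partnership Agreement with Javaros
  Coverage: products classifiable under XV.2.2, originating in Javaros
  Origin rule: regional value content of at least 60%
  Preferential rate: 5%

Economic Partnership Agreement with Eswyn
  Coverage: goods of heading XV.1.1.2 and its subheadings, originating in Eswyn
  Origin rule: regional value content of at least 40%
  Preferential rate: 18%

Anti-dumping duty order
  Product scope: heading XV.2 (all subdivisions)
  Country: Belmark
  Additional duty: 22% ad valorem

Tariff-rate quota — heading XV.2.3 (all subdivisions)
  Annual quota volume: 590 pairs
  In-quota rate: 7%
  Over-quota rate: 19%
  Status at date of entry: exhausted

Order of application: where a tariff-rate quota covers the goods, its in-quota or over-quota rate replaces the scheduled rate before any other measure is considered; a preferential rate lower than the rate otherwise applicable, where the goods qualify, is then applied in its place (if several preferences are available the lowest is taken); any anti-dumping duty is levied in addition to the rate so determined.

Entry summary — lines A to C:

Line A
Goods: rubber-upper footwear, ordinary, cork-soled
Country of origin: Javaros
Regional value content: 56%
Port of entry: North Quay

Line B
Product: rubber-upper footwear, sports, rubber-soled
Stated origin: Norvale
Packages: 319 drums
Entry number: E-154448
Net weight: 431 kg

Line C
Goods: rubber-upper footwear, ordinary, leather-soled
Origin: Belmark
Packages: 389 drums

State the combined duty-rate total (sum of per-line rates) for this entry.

91%

Line A: rubber-upper → XV.2; cork-soled → XV.2.2; ordinary → XV.2.2.1. Scheduled 25%. Javaros agreement on XV.2.2: RVC < 60%. → 25%.
Line B: rubber-upper → XV.2; rubber-soled → XV.2.1; sports → XV.2.1.1. Scheduled 25%. No special measure applies. → 25%.
Line C: rubber-upper → XV.2; leather-soled → XV.2.3; ordinary → XV.2.3.1. Scheduled 11%. quota on XV.2.3 exhausted → over-quota 19%; anti-dumping (Belmark, XV.2): +22%; total 19% + 22% = 41%. → 41%.
Sum: 25% + 25% + 41% = 91%.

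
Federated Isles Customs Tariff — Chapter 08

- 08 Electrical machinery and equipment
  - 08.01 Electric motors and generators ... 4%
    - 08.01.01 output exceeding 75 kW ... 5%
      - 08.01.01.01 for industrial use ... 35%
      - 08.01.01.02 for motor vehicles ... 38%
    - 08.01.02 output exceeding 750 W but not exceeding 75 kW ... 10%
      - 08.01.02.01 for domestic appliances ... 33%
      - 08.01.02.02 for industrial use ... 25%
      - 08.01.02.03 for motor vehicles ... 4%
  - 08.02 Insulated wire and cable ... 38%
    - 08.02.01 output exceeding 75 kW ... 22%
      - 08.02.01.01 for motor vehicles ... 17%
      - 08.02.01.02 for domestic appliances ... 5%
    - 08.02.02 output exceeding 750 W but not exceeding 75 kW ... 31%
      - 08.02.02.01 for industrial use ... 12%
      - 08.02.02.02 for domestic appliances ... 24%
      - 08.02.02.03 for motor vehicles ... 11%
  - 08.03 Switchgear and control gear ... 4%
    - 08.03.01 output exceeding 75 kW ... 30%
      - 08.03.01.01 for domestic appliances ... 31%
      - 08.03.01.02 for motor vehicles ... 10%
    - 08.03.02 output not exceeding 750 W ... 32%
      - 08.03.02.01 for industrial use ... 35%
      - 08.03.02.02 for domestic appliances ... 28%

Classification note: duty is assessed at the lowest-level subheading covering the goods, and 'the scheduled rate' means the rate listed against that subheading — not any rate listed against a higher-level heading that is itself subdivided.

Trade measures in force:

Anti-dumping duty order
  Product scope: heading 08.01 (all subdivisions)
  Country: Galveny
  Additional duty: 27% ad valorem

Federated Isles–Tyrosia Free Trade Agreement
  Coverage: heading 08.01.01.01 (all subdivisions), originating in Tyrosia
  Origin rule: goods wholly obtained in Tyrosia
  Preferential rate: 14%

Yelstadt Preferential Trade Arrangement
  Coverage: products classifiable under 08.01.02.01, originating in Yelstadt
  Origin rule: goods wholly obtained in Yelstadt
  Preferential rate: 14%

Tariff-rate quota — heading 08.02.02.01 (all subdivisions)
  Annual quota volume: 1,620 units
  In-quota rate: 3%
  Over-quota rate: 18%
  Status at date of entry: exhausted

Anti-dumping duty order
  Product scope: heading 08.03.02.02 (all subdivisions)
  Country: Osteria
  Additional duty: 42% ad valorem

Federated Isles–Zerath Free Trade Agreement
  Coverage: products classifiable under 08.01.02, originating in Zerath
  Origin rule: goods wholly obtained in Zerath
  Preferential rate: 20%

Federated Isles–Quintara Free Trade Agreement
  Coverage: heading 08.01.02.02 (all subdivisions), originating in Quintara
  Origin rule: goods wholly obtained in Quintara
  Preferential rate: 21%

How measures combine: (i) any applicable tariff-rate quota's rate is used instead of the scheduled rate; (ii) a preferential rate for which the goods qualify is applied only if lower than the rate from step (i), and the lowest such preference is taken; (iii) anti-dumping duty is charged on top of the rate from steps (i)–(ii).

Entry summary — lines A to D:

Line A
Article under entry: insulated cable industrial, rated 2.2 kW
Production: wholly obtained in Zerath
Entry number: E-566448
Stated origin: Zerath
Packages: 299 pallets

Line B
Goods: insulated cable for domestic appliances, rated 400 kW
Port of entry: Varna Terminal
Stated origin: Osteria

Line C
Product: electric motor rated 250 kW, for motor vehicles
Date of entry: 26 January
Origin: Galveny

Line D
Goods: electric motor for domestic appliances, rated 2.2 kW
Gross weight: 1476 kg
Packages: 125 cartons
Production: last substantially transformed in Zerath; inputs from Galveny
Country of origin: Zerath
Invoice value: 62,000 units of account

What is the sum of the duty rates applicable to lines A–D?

Line A: insulated cable → 08.02; rated 2.2 kW → 08.02.02; industrial → 08.02.02.01. Scheduled 12%. quota on 08.02.02.01 exhausted → over-quota 18%; Zerath agreement on 08.01.02: 08.02.02.01 not covered. → 18%.
Line B: insulated cable → 08.02; rated 400 kW → 08.02.01; for domestic appliances → 08.02.01.02. Scheduled 5%. No special measure applies. → 5%.
Line C: electric motor → 08.01; rated 250 kW → 08.01.01; for motor vehicles → 08.01.01.02. Scheduled 38%. anti-dumping (Galveny, 08.01): +27%; total 38% + 27% = 65%. → 65%.
Line D: electric motor → 08.01; rated 2.2 kW → 08.01.02; for domestic appliances → 08.01.02.01. Scheduled 33%. Zerath agreement on 08.01.02: not wholly obtained. → 33%.
Sum: 18% + 5% + 65% + 33% = 121%.

121%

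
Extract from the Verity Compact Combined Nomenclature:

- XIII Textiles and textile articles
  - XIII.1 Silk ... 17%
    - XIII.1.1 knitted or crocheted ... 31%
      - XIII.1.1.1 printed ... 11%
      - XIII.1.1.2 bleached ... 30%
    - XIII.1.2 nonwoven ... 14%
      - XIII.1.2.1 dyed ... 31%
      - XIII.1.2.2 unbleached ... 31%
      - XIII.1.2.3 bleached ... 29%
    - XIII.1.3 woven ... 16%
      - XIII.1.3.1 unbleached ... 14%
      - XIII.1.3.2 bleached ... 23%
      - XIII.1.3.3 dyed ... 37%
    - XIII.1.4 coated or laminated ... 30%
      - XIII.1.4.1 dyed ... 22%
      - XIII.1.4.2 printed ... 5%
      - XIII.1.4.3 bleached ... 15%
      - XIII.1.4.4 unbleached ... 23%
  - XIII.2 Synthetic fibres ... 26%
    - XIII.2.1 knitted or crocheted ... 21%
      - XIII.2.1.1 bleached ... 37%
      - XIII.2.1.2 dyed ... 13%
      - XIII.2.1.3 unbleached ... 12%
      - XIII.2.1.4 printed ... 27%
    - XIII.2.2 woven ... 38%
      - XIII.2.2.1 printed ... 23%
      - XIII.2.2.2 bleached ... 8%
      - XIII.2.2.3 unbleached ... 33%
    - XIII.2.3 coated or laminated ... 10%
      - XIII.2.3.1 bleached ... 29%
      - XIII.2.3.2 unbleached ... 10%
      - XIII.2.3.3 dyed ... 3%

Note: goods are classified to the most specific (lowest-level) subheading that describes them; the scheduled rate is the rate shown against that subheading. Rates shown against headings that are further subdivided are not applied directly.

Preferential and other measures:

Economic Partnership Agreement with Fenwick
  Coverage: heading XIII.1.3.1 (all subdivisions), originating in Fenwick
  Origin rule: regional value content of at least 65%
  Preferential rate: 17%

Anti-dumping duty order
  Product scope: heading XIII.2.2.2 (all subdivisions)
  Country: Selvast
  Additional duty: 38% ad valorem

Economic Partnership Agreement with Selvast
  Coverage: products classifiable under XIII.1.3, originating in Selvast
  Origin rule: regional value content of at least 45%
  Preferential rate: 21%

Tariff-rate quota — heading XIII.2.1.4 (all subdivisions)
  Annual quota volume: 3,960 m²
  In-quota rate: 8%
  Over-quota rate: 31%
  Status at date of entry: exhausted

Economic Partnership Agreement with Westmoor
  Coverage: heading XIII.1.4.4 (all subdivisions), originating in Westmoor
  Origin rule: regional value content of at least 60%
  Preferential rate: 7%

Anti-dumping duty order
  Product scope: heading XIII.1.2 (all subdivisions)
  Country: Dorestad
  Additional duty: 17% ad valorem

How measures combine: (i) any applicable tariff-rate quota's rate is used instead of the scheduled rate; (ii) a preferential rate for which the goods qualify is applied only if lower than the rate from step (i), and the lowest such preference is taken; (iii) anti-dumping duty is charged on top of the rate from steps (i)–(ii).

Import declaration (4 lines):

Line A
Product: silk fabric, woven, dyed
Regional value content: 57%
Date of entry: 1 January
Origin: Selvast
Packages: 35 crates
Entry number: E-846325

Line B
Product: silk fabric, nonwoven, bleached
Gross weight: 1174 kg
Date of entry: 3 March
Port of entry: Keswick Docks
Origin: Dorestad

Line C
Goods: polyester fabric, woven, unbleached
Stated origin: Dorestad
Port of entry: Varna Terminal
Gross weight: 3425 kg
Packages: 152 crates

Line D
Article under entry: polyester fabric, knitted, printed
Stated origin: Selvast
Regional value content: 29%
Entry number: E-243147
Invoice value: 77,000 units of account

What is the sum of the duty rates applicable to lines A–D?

131%

Line A: silk → XIII.1; woven → XIII.1.3; dyed → XIII.1.3.3. Scheduled 37%. Selvast agreement on XIII.1.3: RVC ≥ 45% → 21% available; preferential 21%. → 21%.
Line B: silk → XIII.1; nonwoven → XIII.1.2; bleached → XIII.1.2.3. Scheduled 29%. anti-dumping (Dorestad, XIII.1.2): +17%; total 29% + 17% = 46%. → 46%.
Line C: polyester → XIII.2; woven → XIII.2.2; unbleached → XIII.2.2.3. Scheduled 33%. No special measure applies. → 33%.
Line D: polyester → XIII.2; knitted → XIII.2.1; printed → XIII.2.1.4. Scheduled 27%. quota on XIII.2.1.4 exhausted → over-quota 31%; Selvast agreement on XIII.1.3: XIII.2.1.4 not covered. → 31%.
Sum: 21% + 46% + 33% + 31% = 131%.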